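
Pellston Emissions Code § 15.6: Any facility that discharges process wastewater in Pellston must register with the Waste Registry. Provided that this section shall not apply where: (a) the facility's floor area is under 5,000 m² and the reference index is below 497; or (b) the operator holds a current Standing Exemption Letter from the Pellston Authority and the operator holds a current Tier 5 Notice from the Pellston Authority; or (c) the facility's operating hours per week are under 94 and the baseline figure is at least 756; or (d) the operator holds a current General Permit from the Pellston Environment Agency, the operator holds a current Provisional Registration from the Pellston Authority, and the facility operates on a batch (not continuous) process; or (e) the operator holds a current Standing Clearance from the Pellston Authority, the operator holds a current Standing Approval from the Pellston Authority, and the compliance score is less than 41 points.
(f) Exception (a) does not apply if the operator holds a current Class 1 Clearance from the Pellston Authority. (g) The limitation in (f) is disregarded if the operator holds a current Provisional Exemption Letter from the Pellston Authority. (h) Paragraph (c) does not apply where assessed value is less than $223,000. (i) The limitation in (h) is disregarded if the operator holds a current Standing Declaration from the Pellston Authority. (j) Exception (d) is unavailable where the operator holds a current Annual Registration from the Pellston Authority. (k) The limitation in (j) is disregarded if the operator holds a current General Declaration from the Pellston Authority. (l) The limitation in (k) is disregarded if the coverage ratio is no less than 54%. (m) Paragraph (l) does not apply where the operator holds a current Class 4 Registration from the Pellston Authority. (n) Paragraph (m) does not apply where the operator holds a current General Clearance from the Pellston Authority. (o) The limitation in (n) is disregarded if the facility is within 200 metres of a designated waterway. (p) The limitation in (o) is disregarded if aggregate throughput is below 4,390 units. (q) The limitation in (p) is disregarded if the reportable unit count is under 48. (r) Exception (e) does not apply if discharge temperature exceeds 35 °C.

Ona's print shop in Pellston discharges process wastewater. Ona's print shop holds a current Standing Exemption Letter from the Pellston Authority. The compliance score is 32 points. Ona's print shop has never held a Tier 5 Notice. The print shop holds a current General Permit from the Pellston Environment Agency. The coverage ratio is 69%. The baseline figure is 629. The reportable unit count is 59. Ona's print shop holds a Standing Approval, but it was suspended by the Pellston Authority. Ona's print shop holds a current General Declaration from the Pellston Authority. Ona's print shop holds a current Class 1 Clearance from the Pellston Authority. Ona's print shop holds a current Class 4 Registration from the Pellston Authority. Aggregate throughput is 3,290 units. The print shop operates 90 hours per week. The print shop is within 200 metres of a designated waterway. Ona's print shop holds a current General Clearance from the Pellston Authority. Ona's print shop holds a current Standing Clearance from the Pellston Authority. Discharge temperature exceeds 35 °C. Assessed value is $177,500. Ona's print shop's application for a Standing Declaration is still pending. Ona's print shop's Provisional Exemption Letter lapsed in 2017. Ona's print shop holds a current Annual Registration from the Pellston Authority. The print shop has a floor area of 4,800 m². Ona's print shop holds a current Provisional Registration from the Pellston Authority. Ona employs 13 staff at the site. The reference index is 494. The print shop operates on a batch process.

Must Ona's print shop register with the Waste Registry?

Yes — Ona's print shop must register with the Waste Registry.

Exception (a) is satisfied on its face — the facility's floor area is 4,800 m², under the 5,000 m² limit; the reference index is 494, below the 497 limit. But: (f) operates against (a): a current Class 1 Clearance is held. (g), which would lift (f), is not triggered — the Provisional Exemption Letter is not current. (a) is therefore removed.
Exception (b) fails — there is no Tier 5 Notice in force.
Exception (c) does not apply: the baseline figure is 629, short of 756.
Exception (d): a current General Permit is held; a current Provisional Registration is held; the facility operates on a batch process — every condition holds. But applying paragraphs (j)–(q): (j) operates against (d): a current Annual Registration is held. (k) applies (a current General Declaration is held), but is displaced by (l): (l) is triggered — the coverage ratio is 69%, meeting the 54% threshold. (m) applies (a current Class 4 Registration is held), but is overridden by (n): (n) operates against (m): a current General Clearance is held. (o) applies (the print shop is within 200 m of a designated waterway), but is itself disapplied by (p): (p) operates — aggregate throughput is 3,290 units, below the 4,390 units limit. (q), which would lift (p), does not operate here — the reportable unit count is 59, not under 48. So (d) is unavailable.
Exception (e) requires that the operator holds a current Standing Approval from the Pellston Authority; but there is no Standing Approval in force, so (e) is unavailable.
None of the exceptions is available; § 15.6 applies in full.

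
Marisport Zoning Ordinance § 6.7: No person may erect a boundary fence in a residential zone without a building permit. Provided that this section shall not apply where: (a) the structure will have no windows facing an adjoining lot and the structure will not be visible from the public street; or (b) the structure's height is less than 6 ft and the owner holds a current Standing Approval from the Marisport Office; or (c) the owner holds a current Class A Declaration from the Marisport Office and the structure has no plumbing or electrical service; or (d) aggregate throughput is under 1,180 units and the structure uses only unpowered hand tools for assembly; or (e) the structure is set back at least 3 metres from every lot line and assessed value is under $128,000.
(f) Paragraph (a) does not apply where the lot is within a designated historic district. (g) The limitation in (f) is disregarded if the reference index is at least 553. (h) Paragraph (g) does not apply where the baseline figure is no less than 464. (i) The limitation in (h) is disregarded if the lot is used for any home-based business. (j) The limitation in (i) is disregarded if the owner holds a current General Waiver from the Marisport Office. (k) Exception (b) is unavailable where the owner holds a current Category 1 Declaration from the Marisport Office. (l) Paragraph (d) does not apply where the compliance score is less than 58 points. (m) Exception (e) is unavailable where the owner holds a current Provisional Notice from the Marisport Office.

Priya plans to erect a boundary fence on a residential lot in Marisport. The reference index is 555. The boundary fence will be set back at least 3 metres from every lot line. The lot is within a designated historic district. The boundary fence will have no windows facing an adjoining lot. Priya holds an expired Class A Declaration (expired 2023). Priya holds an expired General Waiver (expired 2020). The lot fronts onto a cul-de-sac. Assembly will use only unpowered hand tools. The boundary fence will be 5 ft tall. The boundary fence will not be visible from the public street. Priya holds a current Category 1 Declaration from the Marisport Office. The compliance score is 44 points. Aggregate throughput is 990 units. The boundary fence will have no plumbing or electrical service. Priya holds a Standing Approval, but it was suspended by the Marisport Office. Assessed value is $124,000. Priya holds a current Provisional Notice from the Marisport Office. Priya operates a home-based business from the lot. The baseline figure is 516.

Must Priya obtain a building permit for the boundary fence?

No — exception (a) applies; Priya does not need a building permit.

Exception (a) is satisfied on its face — no windows face an adjoining lot; the structure will not be visible from the street. As to paragraphs (f)–(j): (f) would limit (a) — the lot is in a historic district — but (g) sets (f) aside: (g) is engaged — the reference index is 555, meeting the 553 threshold. (h) is engaged (the baseline figure is 516, meeting the 464 threshold), but is itself disapplied by (i): (i) operates — a home-based business operates on the lot. (j), which would lift (i), is not triggered — no current General Waiver is held. Exception (a) stands.
Exception (b) does not apply: there is no Standing Approval in force.
Exception (c) does not apply: there is no Class A Declaration in force.
Exception (d) is satisfied on its face — aggregate throughput is 990 units, under the 1,180 units limit; assembly uses only hand tools. But: (l) is triggered — the compliance score is 44 points, less than the 58 points limit. So (d) is unavailable.
Exception (e) is satisfied on its face — the setback is at least 3 m on every side; assessed value is $124,000, under the $128,000 limit. But applying paragraph (m): (m) applies — a current Provisional Notice is held. Exception (e) does not apply.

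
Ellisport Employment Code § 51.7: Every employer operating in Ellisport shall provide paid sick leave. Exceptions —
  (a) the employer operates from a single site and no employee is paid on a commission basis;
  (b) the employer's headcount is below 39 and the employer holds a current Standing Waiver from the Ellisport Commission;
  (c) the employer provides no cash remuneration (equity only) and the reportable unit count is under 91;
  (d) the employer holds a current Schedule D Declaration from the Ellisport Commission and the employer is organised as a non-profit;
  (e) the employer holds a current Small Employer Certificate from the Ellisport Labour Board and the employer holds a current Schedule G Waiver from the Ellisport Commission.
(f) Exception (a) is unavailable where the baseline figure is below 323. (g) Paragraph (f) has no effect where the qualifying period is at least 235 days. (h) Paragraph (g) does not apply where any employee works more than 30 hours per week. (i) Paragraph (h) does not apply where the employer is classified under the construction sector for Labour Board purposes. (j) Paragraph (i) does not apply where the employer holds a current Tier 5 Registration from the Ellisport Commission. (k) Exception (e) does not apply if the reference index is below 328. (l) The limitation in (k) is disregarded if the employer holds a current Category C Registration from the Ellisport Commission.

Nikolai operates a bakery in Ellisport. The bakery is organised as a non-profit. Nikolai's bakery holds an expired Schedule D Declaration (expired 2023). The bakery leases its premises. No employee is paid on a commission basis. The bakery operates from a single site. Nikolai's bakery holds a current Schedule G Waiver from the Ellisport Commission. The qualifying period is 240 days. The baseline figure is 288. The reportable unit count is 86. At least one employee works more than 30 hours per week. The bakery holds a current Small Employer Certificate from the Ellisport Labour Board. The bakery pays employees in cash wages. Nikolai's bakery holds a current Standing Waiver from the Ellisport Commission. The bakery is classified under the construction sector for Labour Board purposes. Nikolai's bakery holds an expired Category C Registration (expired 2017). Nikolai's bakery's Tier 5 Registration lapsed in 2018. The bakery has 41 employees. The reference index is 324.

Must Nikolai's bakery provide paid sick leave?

Exception (a)'s conditions are all satisfied: the employer operates from a single site; no employee is paid on commission. Applying paragraphs (f)–(j): (f) operates (the baseline figure is 288, below the 323 limit), but is itself disapplied by (g): (g) operates against (f): the qualifying period is 240 days, meeting the 235 days threshold. (h) would limit (g) — at least one employee exceeds 30 hours/week — but (i) sets (h) aside: (i) is triggered — the bakery is classified under the construction sector. (j), which would lift (i), is inapplicable — there is no Tier 5 Registration in force. Exception (a) stands.
Exception (b) does not apply: the employer's headcount is 41, not below 39.
Exception (c) requires that the employer provides no cash remuneration (equity only); but employees are paid cash wages, so (c) is unavailable.
Exception (d) does not apply: no current Schedule D Declaration is held.
All of (e)'s requirements are met (a current Small Employer Certificate is held; a current Schedule G Waiver is held). However, paragraphs (k)–(l) must be considered: (k) applies — the reference index is 324, below the 328 limit. (l) does not operate here (no current Category C Registration is held), so (k) stands. So (e) is unavailable.

No — exception (a) applies; Nikolai's bakery is not required to provide paid sick leave.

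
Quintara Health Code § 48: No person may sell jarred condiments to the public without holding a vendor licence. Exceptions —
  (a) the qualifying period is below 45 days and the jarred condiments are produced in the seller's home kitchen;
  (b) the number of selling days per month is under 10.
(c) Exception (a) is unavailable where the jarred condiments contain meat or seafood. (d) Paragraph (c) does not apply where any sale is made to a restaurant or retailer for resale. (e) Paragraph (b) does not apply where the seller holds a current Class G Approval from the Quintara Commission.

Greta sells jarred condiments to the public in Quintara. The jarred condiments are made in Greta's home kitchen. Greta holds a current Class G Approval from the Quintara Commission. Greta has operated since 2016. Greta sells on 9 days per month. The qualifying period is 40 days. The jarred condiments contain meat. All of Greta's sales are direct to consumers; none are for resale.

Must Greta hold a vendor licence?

Exception (a)'s conditions are all satisfied: the qualifying period is 40 days, below the 45 days limit; the jarred condiments are home-kitchen produced. But applying paragraphs (c)–(d): (c) is triggered — the jarred condiments contain meat. (d) does not operate here (no sales are for resale), so (c) stands. (a) is therefore removed.
Exception (b): the number of selling days per month is 9, under the 10 limit — every condition holds. But applying paragraph (e): (e) operates against (b): a current Class G Approval is held. Exception (b) does not apply.
No exception displaces § 48.

Yes — Greta must hold a vendor licence.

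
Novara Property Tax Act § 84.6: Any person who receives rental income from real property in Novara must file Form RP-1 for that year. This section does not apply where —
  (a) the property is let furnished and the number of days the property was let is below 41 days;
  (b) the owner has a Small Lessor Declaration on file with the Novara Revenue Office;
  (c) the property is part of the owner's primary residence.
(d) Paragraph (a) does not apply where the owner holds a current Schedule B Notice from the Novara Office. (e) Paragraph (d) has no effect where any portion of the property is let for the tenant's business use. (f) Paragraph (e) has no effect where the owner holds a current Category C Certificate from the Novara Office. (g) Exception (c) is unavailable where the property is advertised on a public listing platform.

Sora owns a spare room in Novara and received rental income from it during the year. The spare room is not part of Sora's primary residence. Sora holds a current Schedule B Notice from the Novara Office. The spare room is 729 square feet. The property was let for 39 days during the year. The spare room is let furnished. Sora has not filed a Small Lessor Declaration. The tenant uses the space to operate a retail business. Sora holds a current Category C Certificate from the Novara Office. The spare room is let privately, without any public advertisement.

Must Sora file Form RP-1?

Yes — Sora must file Form RP-1.

Exception (a)'s conditions are all satisfied: the property is let furnished; the number of days the property was let is 39 days, below the 41 days limit. But applying paragraphs (d)–(f): (d) is engaged — a current Schedule B Notice is held. (e) would limit (d) — the space is let for business use — but (f) sets (e) aside: (f) is triggered — a current Category C Certificate is held. So (a) is unavailable.
Exception (b) requires that the owner has a Small Lessor Declaration on file with the Novara Revenue Office; but no Small Lessor Declaration is on file, so (b) is unavailable.
Exception (c) does not apply: the spare room is not part of the primary residence.
Every exception is unavailable, so the rule governs.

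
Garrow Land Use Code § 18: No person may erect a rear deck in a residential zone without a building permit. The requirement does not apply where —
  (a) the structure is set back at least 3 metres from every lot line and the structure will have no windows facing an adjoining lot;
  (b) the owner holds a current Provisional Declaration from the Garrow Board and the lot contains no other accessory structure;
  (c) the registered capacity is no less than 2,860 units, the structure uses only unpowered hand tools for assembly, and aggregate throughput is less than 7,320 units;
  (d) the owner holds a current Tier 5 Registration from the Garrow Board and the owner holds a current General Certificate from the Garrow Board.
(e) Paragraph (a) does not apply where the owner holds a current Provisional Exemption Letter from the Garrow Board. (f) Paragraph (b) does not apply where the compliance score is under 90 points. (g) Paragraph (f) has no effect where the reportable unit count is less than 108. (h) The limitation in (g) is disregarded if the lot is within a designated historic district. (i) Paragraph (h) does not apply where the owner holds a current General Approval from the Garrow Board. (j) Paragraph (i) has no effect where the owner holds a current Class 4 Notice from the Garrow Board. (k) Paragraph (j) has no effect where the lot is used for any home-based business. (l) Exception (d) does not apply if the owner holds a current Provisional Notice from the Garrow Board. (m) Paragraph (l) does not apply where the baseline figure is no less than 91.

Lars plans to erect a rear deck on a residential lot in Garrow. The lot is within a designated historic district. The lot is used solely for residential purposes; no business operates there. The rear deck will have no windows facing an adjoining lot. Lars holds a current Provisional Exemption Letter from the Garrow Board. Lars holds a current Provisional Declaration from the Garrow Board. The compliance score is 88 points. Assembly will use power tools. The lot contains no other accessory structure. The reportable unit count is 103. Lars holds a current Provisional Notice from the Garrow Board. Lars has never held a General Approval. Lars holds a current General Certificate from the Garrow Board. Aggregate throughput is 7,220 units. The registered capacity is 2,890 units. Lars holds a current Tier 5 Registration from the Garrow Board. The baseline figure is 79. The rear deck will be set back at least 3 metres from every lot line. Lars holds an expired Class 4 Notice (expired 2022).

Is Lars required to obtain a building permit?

Exception (a) is satisfied on its face — the setback is at least 3 m on every side; no windows face an adjoining lot. However, paragraph (e) must be considered: (e) applies — a current Provisional Exemption Letter is held. Exception (a) does not apply.
Exception (b) is satisfied on its face — a current Provisional Declaration is held; the lot has no other accessory structure. Turning to paragraphs (f)–(k): (f) is engaged — the compliance score is 88 points, under the 90 points limit. (g) operates (the reportable unit count is 103, less than the 108 limit), but yields to (h): (h) is triggered — the lot is in a historic district. (i), which would lift (h), is not triggered — no current General Approval is held. (b) is therefore removed.
Exception (c) requires that the structure uses only unpowered hand tools for assembly; but assembly uses power tools, so (c) is unavailable.
Exception (d) is satisfied on its face — a current Tier 5 Registration is held; a current General Certificate is held. But applying paragraphs (l)–(m): (l) operates against (d): a current Provisional Notice is held. (m), which would lift (l), is inapplicable — the baseline figure is 79, short of 91. So (d) is unavailable.
No exception is made out. Lars falls within the general rule.

Yes — Lars must obtain a building permit.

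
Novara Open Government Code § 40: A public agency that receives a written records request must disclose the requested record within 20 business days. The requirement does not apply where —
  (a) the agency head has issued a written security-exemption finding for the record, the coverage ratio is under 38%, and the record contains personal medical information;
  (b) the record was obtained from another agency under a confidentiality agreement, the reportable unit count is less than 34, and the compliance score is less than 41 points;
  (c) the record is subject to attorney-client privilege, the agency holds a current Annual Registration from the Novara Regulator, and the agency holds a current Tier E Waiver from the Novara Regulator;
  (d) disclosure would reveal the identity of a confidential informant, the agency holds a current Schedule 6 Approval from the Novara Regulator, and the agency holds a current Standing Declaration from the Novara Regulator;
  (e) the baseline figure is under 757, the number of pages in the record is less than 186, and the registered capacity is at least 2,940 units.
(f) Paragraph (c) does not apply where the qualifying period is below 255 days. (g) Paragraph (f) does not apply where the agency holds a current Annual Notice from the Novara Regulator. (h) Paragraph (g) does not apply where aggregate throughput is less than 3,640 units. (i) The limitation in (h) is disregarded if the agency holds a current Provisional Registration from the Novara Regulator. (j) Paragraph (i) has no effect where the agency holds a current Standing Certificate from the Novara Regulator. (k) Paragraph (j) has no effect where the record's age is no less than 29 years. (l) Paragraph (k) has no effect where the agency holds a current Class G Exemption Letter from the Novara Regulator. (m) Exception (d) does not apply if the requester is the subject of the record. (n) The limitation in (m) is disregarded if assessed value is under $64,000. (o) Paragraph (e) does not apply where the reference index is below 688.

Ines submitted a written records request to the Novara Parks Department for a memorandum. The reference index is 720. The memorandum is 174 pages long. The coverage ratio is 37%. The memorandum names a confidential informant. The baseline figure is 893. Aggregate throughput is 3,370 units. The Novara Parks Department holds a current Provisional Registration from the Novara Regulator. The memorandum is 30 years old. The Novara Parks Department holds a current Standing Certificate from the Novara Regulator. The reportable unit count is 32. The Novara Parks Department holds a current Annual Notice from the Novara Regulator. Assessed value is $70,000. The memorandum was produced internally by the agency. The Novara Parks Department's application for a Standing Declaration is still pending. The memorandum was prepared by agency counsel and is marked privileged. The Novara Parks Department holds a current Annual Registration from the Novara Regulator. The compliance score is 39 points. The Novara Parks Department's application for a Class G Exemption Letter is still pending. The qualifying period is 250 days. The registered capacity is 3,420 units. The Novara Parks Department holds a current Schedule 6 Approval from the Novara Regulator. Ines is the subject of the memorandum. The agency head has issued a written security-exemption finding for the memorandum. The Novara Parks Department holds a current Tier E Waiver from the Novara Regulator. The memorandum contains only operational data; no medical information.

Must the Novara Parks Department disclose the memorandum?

No — exception (c) applies; the Novara Parks Department is not required to disclose the memorandum.

Exception (a) fails — the memorandum contains only operational data.
Exception (b) fails — the memorandum was produced internally.
All of (c)'s requirements are met (the memorandum is privileged; a current Annual Registration is held; a current Tier E Waiver is held). Applying paragraphs (f)–(l): (f) would limit (c) — the qualifying period is 250 days, below the 255 days limit — but (g) sets (f) aside: (g) operates — a current Annual Notice is held. (h) operates (aggregate throughput is 3,370 units, less than the 3,640 units limit), but is itself disapplied by (i): (i) operates against (h): a current Provisional Registration is held. (j) would limit (i) — a current Standing Certificate is held — but (k) sets (j) aside: (k) operates against (j): the record's age is 30 years, meeting the 29 years threshold. (l) is not engaged (there is no Class G Exemption Letter in force), so (k) stands. (c) remains available.
Exception (d) requires that the agency holds a current Standing Declaration from the Novara Regulator; but the Standing Declaration is not current, so (d) is unavailable.
Exception (e) fails — the baseline figure is 893, not under 757.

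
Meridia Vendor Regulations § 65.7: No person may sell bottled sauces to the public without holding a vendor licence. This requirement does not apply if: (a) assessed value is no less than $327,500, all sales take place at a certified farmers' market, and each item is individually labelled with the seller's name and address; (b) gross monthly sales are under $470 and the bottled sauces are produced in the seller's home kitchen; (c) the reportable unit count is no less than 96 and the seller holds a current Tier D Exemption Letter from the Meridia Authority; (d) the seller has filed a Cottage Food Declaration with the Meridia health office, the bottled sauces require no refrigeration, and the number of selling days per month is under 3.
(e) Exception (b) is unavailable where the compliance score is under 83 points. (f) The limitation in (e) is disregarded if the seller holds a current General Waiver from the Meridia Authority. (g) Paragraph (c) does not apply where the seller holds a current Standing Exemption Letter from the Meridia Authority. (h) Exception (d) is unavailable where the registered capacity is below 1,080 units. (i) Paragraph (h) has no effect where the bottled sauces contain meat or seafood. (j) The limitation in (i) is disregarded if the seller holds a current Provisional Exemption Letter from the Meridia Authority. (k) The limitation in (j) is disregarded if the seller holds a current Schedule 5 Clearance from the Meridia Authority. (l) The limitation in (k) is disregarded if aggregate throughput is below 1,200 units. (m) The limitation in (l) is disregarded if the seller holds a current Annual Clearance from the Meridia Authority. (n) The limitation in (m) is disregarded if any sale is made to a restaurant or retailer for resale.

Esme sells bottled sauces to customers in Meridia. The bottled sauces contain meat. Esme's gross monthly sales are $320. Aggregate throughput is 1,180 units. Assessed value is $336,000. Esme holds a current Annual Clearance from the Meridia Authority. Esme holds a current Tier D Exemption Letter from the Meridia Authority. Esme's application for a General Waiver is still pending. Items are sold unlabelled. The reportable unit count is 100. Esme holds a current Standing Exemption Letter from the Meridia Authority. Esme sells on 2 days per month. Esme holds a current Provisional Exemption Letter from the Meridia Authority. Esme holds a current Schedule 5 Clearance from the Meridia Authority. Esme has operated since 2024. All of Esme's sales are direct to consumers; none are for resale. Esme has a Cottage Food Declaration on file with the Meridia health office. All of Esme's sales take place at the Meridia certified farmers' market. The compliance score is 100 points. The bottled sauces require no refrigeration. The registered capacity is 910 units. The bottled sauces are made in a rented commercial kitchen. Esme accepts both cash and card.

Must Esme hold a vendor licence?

Exception (a) requires that each item is individually labelled with the seller's name and address; but items are sold unlabelled, so (a) is unavailable.
Exception (b) does not apply: the bottled sauces are made in a commercial kitchen, not a home kitchen.
All of (c)'s requirements are met (the reportable unit count is 100, meeting the 96 threshold; a current Tier D Exemption Letter is held). However, paragraph (g) must be considered: (g) operates against (c): a current Standing Exemption Letter is held. (c) is therefore removed.
Exception (d)'s conditions are all satisfied: a Cottage Food Declaration is on file; the bottled sauces are shelf-stable; the number of selling days per month is 2, under the 3 limit. Under paragraphs (h)–(n): (h) is triggered (the registered capacity is 910 units, below the 1,080 units limit), but is overridden by (i): (i) applies — the bottled sauces contain meat. (j) would limit (i) — a current Provisional Exemption Letter is held — but (k) sets (j) aside: (k) applies — a current Schedule 5 Clearance is held. (l) operates (aggregate throughput is 1,180 units, below the 1,200 units limit), but is itself disapplied by (m): (m) operates against (l): a current Annual Clearance is held. (n), which would lift (m), is not triggered — no sales are for resale. Exception (d) stands.

No — exception (d) applies; Esme is not required to hold a vendor licence.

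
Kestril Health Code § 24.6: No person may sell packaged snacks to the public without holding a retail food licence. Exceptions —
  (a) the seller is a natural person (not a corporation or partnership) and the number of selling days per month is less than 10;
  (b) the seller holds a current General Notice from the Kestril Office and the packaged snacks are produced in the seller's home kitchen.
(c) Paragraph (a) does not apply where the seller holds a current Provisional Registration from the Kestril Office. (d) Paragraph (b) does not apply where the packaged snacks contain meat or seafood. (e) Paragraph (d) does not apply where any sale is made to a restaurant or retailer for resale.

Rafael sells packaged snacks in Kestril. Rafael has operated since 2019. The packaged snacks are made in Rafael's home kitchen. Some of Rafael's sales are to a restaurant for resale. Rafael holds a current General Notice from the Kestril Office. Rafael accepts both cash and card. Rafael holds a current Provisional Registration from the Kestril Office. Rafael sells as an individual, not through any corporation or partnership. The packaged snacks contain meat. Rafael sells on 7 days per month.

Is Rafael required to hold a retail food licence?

No — exception (b) applies; Rafael is not required to hold a retail food licence.

Exception (a): the seller is a natural person; the number of selling days per month is 7, less than the 10 limit — every condition holds. Turning to paragraph (c): (c) operates against (a): a current Provisional Registration is held. So (a) is unavailable.
Exception (b)'s conditions are all satisfied: a current General Notice is held; the packaged snacks are home-kitchen produced. As to paragraphs (d)–(e): (d) applies (the packaged snacks contain meat), but is displaced by (e): (e) is engaged — some sales are to a restaurant for resale. So (b) applies.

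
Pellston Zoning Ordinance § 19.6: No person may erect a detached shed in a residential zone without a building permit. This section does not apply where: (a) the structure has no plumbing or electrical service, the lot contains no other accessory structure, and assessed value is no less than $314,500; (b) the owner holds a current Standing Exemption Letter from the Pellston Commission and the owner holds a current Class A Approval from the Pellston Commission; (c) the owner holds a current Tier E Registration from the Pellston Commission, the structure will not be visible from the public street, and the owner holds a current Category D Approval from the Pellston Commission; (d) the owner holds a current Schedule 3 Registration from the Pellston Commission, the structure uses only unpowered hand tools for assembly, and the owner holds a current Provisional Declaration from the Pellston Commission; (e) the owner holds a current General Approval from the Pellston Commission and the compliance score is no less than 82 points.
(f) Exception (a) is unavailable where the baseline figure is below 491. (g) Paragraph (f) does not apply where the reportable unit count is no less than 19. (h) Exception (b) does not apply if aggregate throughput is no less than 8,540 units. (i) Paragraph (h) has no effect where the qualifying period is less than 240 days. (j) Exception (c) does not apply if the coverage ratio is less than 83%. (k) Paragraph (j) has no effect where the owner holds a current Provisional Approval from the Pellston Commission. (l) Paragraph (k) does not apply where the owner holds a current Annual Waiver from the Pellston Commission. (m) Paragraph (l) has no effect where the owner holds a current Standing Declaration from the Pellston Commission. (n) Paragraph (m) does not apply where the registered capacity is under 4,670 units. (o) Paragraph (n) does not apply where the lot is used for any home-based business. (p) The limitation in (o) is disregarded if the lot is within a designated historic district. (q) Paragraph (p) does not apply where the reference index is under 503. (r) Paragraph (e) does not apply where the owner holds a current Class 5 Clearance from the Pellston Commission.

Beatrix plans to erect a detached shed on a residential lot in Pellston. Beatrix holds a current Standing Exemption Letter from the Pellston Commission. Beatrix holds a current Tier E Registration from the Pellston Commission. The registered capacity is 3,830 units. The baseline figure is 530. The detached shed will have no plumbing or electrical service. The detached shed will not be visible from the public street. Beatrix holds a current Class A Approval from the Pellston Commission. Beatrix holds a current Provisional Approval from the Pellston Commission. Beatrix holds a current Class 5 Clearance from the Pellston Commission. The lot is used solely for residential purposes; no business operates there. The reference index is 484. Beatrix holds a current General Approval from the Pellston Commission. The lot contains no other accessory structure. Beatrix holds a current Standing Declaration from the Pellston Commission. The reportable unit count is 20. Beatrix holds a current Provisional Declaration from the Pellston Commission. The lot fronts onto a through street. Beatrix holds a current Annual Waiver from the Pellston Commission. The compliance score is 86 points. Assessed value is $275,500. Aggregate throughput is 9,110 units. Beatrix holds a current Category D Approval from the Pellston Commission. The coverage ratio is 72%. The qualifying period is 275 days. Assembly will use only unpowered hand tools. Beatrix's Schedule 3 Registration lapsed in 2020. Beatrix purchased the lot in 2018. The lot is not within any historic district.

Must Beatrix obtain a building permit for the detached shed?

Yes — Beatrix must obtain a building permit.

Exception (a) fails — assessed value is $275,500, short of $314,500.
All of (b)'s requirements are met (a current Standing Exemption Letter is held; a current Class A Approval is held). Turning to paragraphs (h)–(i): (h) is engaged — aggregate throughput is 9,110 units, meeting the 8,540 units threshold. (i) does not operate here (the qualifying period is 275 days, not less than 240 days), so (h) stands. So (b) is unavailable.
Exception (c)'s conditions are all satisfied: a current Tier E Registration is held; the structure will not be visible from the street; a current Category D Approval is held. Turning to paragraphs (j)–(q): (j) is triggered — the coverage ratio is 72%, less than the 83% limit. (k) is engaged (a current Provisional Approval is held), but is itself disapplied by (l): (l) operates against (k): a current Annual Waiver is held. (m) applies (a current Standing Declaration is held), but is displaced by (n): (n) is engaged — the registered capacity is 3,830 units, under the 4,670 units limit. (o) is inapplicable (the lot is solely residential), so (n) stands. So (c) is unavailable.
Exception (d) fails — no current Schedule 3 Registration is held.
Exception (e)'s conditions are all satisfied: a current General Approval is held; the compliance score is 86 points, meeting the 82 points threshold. But: (r) operates against (e): a current Class 5 Clearance is held. (e) is therefore removed.
Every exception is unavailable, so the rule governs.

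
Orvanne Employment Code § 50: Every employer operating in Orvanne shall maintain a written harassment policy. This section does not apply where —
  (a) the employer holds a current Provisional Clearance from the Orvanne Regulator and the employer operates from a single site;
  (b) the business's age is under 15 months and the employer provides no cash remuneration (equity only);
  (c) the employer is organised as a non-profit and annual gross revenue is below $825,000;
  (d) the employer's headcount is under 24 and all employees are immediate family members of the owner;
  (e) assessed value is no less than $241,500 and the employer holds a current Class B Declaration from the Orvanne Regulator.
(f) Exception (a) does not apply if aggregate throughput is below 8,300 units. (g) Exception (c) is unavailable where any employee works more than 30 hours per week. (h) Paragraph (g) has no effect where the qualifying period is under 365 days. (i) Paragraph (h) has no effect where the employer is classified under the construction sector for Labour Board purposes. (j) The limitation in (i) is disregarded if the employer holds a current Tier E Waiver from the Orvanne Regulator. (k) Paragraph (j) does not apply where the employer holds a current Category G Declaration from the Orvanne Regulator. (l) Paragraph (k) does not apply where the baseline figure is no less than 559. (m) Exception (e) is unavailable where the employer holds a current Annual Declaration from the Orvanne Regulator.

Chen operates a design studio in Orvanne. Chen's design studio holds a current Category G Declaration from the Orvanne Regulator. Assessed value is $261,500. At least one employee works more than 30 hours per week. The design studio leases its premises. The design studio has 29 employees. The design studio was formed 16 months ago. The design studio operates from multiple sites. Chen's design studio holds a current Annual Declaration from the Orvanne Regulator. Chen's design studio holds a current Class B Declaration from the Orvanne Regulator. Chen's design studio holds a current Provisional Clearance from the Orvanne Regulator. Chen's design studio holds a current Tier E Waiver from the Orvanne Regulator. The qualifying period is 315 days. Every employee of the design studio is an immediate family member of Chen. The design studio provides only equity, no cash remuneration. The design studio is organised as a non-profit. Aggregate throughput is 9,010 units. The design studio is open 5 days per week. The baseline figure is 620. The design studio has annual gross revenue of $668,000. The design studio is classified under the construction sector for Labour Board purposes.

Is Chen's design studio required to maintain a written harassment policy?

No — exception (c) applies; Chen's design studio is not required to maintain a written harassment policy.

Exception (a) requires that the employer operates from a single site; but the employer operates from multiple sites, so (a) is unavailable.
Exception (b) does not apply: the business's age is 16 months, not under 15 months.
Exception (c): the employer is a non-profit; annual gross revenue is $668,000, below the $825,000 limit — every condition holds. Applying paragraphs (g)–(l): (g) is engaged (at least one employee exceeds 30 hours/week), but is displaced by (h): (h) is engaged — the qualifying period is 315 days, under the 365 days limit. (i) is engaged (the design studio is classified under the construction sector), but is overridden by (j): (j) operates against (i): a current Tier E Waiver is held. (k) would limit (j) — a current Category G Declaration is held — but (l) sets (k) aside: (l) operates — the baseline figure is 620, meeting the 559 threshold. So (c) applies.
Exception (d) does not apply: the employer's headcount is 29, not under 24.
Exception (e)'s conditions are all satisfied: assessed value is $261,500, meeting the $241,500 threshold; a current Class B Declaration is held. Turning to paragraph (m): (m) operates — a current Annual Declaration is held. So (e) is unavailable.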